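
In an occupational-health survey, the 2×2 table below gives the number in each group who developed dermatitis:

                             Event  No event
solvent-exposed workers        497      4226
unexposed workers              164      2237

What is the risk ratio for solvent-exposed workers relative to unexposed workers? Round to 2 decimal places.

risk, solvent-exposed workers = 497/4723 = 0.1052
risk, unexposed workers = 164/2401 = 0.0683
RR = 0.1052 / 0.0683 = 1.54

RR ≈ 1.54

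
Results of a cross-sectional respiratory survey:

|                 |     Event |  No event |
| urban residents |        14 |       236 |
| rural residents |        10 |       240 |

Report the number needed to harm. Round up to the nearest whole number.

NNH: 63

risk, urban residents = 14/250 = 0.056000
risk, rural residents = 10/250 = 0.040000
absolute risk difference = 0.016000
1 / 0.016000 = 62.500 → round up → 63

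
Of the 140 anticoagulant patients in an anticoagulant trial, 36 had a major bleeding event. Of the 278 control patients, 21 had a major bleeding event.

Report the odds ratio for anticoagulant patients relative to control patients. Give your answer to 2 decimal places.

OR = (36 × 257) / (104 × 21) = 9252/2184 ≈ 4.24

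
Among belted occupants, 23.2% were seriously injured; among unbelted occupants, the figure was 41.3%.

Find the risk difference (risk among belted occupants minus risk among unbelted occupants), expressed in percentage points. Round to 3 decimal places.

risk difference = 0.2320 − 0.4130 = -0.1810 → -18.100 percentage points

-18.100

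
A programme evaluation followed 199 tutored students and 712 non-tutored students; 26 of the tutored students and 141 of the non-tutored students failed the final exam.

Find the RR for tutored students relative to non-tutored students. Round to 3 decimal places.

risk, tutored students = 26/199 = 0.1307
risk, non-tutored students = 141/712 = 0.1980
RR = 0.1307 / 0.1980 = 0.660

RR: 0.660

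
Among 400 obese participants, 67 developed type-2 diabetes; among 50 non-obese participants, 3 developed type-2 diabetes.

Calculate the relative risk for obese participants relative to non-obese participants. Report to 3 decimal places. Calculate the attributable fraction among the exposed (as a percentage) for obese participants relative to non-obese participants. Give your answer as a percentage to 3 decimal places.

RR = 2.792; AR% = 64.179%

risk, obese participants = 67/400 = 0.1675
risk, non-obese participants = 3/50 = 0.0600
RR = 0.1675 / 0.0600 = 2.792
AR% = (0.1675 − 0.0600) / 0.1675 = 0.6418 → 64.179%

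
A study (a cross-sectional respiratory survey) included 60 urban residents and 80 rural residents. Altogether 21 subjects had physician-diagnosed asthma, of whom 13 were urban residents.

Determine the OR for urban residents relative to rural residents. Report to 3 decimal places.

2.489

urban residents without the outcome: 60 − 13 = 47
rural residents with the outcome: 21 − 13 = 8
rural residents without the outcome: 80 − 8 = 72
OR = (13 × 72) / (47 × 8) = 936/376 ≈ 2.489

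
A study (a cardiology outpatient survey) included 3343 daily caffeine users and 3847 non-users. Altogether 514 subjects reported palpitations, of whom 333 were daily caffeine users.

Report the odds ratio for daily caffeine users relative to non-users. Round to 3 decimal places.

2.241

daily caffeine users without the outcome: 3343 − 333 = 3010
non-users with the outcome: 514 − 333 = 181
non-users without the outcome: 3847 − 181 = 3666
OR = (333 × 3666) / (3010 × 181) = 1220778/544810 ≈ 2.241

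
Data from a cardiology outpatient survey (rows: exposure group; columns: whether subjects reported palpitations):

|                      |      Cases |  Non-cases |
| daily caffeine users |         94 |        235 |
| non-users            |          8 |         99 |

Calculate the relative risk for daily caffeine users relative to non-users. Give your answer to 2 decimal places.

RR: 3.82

risk, daily caffeine users = 94/329 = 0.2857
risk, non-users = 8/107 = 0.0748
RR = 0.2857 / 0.0748 = 3.82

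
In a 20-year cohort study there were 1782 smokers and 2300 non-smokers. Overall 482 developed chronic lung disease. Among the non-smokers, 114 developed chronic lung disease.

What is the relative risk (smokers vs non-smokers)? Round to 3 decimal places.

4.166

smokers with the outcome: 482 − 114 = 368
smokers without the outcome: 1782 − 368 = 1414
non-smokers without the outcome: 2300 − 114 = 2186
risk, smokers = 368/1782 = 0.20651
risk, non-smokers = 114/2300 = 0.04957
RR = 0.20651 / 0.04957 = 4.166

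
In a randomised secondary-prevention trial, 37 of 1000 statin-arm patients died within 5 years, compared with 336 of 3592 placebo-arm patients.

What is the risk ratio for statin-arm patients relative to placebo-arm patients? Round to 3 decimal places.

RR: 0.396

risk, statin-arm patients = 37/1000 = 0.03700
risk, placebo-arm patients = 336/3592 = 0.09354
RR = 0.03700 / 0.09354 = 0.396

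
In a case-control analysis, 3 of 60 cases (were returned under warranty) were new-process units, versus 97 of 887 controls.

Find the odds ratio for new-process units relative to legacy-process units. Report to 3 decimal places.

OR = (3 × 790) / (97 × 57) = 2370/5529 ≈ 0.429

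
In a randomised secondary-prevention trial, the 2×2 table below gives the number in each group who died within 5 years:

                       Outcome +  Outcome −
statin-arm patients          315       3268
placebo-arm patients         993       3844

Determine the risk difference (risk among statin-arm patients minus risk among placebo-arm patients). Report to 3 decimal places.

-0.117

risk, statin-arm patients = 315/3583 = 0.0879
risk, placebo-arm patients = 993/4837 = 0.2053
risk difference = 0.0879 − 0.2053 = -0.117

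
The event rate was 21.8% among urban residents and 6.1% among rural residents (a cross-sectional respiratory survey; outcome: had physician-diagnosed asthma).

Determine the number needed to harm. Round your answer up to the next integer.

absolute risk difference = 0.157000
1 / 0.157000 = 6.369 → round up → 7

NNH = 7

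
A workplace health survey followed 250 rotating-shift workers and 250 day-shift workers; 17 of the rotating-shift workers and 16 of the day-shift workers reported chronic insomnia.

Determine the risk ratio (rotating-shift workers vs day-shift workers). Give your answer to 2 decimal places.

risk, rotating-shift workers = 17/250 = 0.0680
risk, day-shift workers = 16/250 = 0.0640
RR = 0.0680 / 0.0640 = 1.06

RR = 1.06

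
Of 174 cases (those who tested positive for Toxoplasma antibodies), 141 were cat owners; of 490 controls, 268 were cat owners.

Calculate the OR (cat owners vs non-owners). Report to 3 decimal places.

OR = (141 × 222) / (268 × 33) = 31302/8844 ≈ 3.539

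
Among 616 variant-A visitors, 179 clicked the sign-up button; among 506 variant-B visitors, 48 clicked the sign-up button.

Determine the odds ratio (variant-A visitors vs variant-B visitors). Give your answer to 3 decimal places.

OR = (179 × 458) / (437 × 48) = 81982/20976 ≈ 3.908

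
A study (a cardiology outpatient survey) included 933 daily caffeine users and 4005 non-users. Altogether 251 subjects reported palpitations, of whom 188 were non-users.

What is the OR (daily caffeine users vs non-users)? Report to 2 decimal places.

OR: 1.47

daily caffeine users with the outcome: 251 − 188 = 63
daily caffeine users without the outcome: 933 − 63 = 870
non-users without the outcome: 4005 − 188 = 3817
OR = (63 × 3817) / (870 × 188) = 240471/163560 ≈ 1.47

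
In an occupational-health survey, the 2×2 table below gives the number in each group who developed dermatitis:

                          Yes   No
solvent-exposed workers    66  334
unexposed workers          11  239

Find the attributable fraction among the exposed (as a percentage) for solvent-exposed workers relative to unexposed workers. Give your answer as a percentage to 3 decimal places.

AR%: 73.333%

risk, solvent-exposed workers = 66/400 = 0.16500
risk, unexposed workers = 11/250 = 0.04400
AR% = (0.16500 − 0.04400) / 0.16500 = 0.7333 → 73.333%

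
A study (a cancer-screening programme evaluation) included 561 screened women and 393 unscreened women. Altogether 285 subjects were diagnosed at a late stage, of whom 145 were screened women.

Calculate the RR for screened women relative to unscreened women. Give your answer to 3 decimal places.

0.726

screened women without the outcome: 561 − 145 = 416
unscreened women with the outcome: 285 − 145 = 140
unscreened women without the outcome: 393 − 140 = 253
risk, screened women = 145/561 = 0.2585
risk, unscreened women = 140/393 = 0.3562
RR = 0.2585 / 0.3562 = 0.726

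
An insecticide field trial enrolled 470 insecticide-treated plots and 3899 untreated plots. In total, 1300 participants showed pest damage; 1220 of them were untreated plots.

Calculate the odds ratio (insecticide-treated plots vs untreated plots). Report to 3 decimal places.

OR ≈ 0.450

insecticide-treated plots with the outcome: 1300 − 1220 = 80
insecticide-treated plots without the outcome: 470 − 80 = 390
untreated plots without the outcome: 3899 − 1220 = 2679
odds, insecticide-treated plots = 80/390 = 0.2051
odds, untreated plots = 1220/2679 = 0.4554
OR = 0.2051 / 0.4554 = 0.450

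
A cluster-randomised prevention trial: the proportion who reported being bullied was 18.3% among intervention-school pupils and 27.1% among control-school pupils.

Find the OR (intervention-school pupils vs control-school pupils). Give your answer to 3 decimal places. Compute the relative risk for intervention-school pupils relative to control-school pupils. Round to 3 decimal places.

OR = 0.603; RR = 0.675

odds, intervention-school pupils = 0.1830/0.8170 = 0.2240
odds, control-school pupils = 0.2710/0.7290 = 0.3717
OR = 0.2240 / 0.3717 = 0.603
RR = 0.1830 / 0.2710 = 0.675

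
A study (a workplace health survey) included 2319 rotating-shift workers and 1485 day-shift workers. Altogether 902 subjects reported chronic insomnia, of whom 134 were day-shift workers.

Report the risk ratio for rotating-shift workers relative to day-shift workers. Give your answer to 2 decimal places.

rotating-shift workers with the outcome: 902 − 134 = 768
rotating-shift workers without the outcome: 2319 − 768 = 1551
day-shift workers without the outcome: 1485 − 134 = 1351
risk, rotating-shift workers = 768/2319 = 0.3312
risk, day-shift workers = 134/1485 = 0.0902
RR = 0.3312 / 0.0902 = 3.67

3.67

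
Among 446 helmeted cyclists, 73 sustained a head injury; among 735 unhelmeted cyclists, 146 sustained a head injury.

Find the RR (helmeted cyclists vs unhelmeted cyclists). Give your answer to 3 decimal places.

risk, helmeted cyclists = 73/446 = 0.1637
risk, unhelmeted cyclists = 146/735 = 0.1986
RR = 0.1637 / 0.1986 = 0.824

RR = 0.824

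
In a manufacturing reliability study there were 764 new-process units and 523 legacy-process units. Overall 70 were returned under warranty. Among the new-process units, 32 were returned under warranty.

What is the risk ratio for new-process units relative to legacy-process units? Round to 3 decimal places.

new-process units without the outcome: 764 − 32 = 732
legacy-process units with the outcome: 70 − 32 = 38
legacy-process units without the outcome: 523 − 38 = 485
risk, new-process units = 32/764 = 0.04188
risk, legacy-process units = 38/523 = 0.07266
RR = 0.04188 / 0.07266 = 0.576

RR ≈ 0.576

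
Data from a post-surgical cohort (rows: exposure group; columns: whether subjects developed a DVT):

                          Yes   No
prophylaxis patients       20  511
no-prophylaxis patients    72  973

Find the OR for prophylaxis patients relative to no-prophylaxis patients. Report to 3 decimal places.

OR = (20 × 973) / (511 × 72) = 19460/36792 ≈ 0.529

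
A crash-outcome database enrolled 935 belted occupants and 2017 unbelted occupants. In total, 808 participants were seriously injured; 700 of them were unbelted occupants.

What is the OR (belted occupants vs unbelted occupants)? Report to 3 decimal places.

belted occupants with the outcome: 808 − 700 = 108
belted occupants without the outcome: 935 − 108 = 827
unbelted occupants without the outcome: 2017 − 700 = 1317
OR = (108 × 1317) / (827 × 700) = 142236/578900 ≈ 0.246

OR = 0.246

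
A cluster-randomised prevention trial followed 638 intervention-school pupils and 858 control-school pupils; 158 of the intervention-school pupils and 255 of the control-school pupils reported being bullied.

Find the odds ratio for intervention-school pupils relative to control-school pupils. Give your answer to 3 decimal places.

OR = (158 × 603) / (480 × 255) = 95274/122400 ≈ 0.778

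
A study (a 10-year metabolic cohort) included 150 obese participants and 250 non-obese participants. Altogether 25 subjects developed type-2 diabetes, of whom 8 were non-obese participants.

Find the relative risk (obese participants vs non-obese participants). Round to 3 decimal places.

RR = 3.542

obese participants with the outcome: 25 − 8 = 17
obese participants without the outcome: 150 − 17 = 133
non-obese participants without the outcome: 250 − 8 = 242
risk, obese participants = 17/150 = 0.11333
risk, non-obese participants = 8/250 = 0.03200
RR = 0.11333 / 0.03200 = 3.542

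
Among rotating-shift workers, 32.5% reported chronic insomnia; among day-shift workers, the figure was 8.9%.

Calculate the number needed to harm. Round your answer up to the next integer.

5

absolute risk difference = 0.236000
1 / 0.236000 = 4.237 → round up → 5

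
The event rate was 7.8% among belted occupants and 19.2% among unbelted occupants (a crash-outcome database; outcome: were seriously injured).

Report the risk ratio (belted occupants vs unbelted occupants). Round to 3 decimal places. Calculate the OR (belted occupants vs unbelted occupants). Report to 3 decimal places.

RR = 0.0780 / 0.1920 = 0.406
odds, belted occupants = 0.0780/0.9220 = 0.0846
odds, unbelted occupants = 0.1920/0.8080 = 0.2376
OR = 0.0846 / 0.2376 = 0.356

RR = 0.406; OR = 0.356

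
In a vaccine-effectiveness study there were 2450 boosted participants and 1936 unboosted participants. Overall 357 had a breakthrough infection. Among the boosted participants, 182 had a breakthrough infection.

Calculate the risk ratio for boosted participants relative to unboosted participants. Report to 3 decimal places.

RR: 0.822

boosted participants without the outcome: 2450 − 182 = 2268
unboosted participants with the outcome: 357 − 182 = 175
unboosted participants without the outcome: 1936 − 175 = 1761
risk, boosted participants = 182/2450 = 0.0743
risk, unboosted participants = 175/1936 = 0.0904
RR = 0.0743 / 0.0904 = 0.822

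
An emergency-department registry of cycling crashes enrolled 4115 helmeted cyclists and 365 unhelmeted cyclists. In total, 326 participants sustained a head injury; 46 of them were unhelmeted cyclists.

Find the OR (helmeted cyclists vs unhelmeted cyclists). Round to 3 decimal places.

OR = 0.506

helmeted cyclists with the outcome: 326 − 46 = 280
helmeted cyclists without the outcome: 4115 − 280 = 3835
unhelmeted cyclists without the outcome: 365 − 46 = 319
odds, helmeted cyclists = 280/3835 = 0.0730
odds, unhelmeted cyclists = 46/319 = 0.1442
OR = 0.0730 / 0.1442 = 0.506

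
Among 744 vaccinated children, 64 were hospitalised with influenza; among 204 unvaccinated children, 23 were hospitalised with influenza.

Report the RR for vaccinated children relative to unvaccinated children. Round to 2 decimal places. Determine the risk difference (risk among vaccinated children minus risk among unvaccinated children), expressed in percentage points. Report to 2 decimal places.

risk, vaccinated children = 64/744 = 0.0860
risk, unvaccinated children = 23/204 = 0.1127
RR = 0.0860 / 0.1127 = 0.76
risk difference = 0.0860 − 0.1127 = -0.0267 → -2.67 percentage points

RR = 0.76; RD = -2.67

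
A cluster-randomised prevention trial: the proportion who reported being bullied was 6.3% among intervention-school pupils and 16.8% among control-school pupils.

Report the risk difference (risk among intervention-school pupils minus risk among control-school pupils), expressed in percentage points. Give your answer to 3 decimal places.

risk difference = 0.0630 − 0.1680 = -0.1050 → -10.500 percentage points

RD ≈ -10.500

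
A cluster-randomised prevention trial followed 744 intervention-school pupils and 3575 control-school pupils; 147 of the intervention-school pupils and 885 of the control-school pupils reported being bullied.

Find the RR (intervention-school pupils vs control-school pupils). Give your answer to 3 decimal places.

risk, intervention-school pupils = 147/744 = 0.1976
risk, control-school pupils = 885/3575 = 0.2476
RR = 0.1976 / 0.2476 = 0.798

0.798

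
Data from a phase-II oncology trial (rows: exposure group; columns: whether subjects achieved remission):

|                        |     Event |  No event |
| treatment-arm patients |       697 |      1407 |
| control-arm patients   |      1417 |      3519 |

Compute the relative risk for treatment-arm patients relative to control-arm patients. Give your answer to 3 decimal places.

RR: 1.154

risk, treatment-arm patients = 697/2104 = 0.3313
risk, control-arm patients = 1417/4936 = 0.2871
RR = 0.3313 / 0.2871 = 1.154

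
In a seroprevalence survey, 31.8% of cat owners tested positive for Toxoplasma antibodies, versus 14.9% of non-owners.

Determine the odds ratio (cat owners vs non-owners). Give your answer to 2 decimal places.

odds, cat owners = 0.3180/0.6820 = 0.4663
odds, non-owners = 0.1490/0.8510 = 0.1751
OR = 0.4663 / 0.1751 = 2.66

OR = 2.66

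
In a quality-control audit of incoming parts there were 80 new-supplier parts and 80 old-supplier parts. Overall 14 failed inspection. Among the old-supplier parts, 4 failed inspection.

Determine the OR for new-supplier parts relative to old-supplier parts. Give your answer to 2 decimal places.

2.71

new-supplier parts with the outcome: 14 − 4 = 10
new-supplier parts without the outcome: 80 − 10 = 70
old-supplier parts without the outcome: 80 − 4 = 76
OR = (10 × 76) / (70 × 4) = 760/280 ≈ 2.71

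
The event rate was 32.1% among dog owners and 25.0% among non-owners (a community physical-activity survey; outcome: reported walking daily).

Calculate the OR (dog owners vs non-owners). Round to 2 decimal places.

1.42

odds, dog owners = 0.3210/0.6790 = 0.4728
odds, non-owners = 0.2500/0.7500 = 0.3333
OR = 0.4728 / 0.3333 = 1.42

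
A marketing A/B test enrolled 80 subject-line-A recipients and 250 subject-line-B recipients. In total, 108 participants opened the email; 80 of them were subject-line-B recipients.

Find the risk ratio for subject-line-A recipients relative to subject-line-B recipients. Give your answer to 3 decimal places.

subject-line-A recipients with the outcome: 108 − 80 = 28
subject-line-A recipients without the outcome: 80 − 28 = 52
subject-line-B recipients without the outcome: 250 − 80 = 170
risk, subject-line-A recipients = 28/80 = 0.3500
risk, subject-line-B recipients = 80/250 = 0.3200
RR = 0.3500 / 0.3200 = 1.094

1.094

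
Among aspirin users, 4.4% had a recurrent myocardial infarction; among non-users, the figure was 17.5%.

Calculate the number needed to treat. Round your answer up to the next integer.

absolute risk difference = 0.131000
1 / 0.131000 = 7.634 → round up → 8

8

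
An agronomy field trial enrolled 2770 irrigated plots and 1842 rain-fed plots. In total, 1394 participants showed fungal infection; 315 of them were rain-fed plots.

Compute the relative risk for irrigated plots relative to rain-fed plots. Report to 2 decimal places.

RR ≈ 2.28

irrigated plots with the outcome: 1394 − 315 = 1079
irrigated plots without the outcome: 2770 − 1079 = 1691
rain-fed plots without the outcome: 1842 − 315 = 1527
risk, irrigated plots = 1079/2770 = 0.3895
risk, rain-fed plots = 315/1842 = 0.1710
RR = 0.3895 / 0.1710 = 2.28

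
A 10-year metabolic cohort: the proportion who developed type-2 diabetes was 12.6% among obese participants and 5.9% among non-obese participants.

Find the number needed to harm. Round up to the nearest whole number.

NNH ≈ 15

absolute risk difference = 0.067000
1 / 0.067000 = 14.925 → round up → 15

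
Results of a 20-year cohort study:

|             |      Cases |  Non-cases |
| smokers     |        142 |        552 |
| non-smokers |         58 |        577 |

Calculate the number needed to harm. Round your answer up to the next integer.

risk, smokers = 142/694 = 0.204611
risk, non-smokers = 58/635 = 0.091339
absolute risk difference = 0.113272
1 / 0.113272 = 8.828 → round up → 9

9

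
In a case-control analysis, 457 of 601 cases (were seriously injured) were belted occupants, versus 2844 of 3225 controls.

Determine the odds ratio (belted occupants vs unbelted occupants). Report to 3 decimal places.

OR = (457 × 381) / (2844 × 144) = 174117/409536 ≈ 0.425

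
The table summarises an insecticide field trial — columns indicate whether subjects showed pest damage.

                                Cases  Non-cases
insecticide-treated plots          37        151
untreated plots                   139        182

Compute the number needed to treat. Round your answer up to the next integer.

NNT = 5

risk, insecticide-treated plots = 37/188 = 0.196809
risk, untreated plots = 139/321 = 0.433022
absolute risk difference = 0.236213
1 / 0.236213 = 4.233 → round up → 5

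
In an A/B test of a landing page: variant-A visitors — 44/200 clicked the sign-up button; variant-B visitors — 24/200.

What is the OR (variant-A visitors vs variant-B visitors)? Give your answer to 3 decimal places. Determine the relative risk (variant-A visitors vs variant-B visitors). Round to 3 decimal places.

OR = 2.068; RR = 1.833

OR = (44 × 176) / (156 × 24) = 7744/3744 ≈ 2.068
risk, variant-A visitors = 44/200 = 0.2200
risk, variant-B visitors = 24/200 = 0.1200
RR = 0.2200 / 0.1200 = 1.833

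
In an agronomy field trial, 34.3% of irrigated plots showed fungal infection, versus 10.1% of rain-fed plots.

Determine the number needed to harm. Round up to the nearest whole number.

absolute risk difference = 0.242000
1 / 0.242000 = 4.132 → round up → 5

NNH = 5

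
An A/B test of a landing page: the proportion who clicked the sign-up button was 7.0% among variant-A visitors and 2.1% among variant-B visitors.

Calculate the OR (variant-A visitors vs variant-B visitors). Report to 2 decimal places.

3.51

odds, variant-A visitors = 0.07000/0.93000 = 0.07527
odds, variant-B visitors = 0.02100/0.97900 = 0.02145
OR = 0.07527 / 0.02145 = 3.51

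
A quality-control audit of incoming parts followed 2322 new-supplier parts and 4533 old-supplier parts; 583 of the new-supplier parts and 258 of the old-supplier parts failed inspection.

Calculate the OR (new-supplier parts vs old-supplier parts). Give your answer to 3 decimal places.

OR = (583 × 4275) / (1739 × 258) = 2492325/448662 ≈ 5.555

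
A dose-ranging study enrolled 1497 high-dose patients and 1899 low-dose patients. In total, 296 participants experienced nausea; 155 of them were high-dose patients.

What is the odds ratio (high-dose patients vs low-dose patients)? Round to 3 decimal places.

high-dose patients without the outcome: 1497 − 155 = 1342
low-dose patients with the outcome: 296 − 155 = 141
low-dose patients without the outcome: 1899 − 141 = 1758
odds, high-dose patients = 155/1342 = 0.1155
odds, low-dose patients = 141/1758 = 0.0802
OR = 0.1155 / 0.0802 = 1.440

1.440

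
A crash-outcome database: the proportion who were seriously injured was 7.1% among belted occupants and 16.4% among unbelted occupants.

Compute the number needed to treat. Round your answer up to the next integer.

11

absolute risk difference = 0.093000
1 / 0.093000 = 10.753 → round up → 11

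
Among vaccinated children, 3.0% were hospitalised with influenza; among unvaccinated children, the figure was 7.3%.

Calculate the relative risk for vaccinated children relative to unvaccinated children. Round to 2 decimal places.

RR = 0.03000 / 0.07300 = 0.41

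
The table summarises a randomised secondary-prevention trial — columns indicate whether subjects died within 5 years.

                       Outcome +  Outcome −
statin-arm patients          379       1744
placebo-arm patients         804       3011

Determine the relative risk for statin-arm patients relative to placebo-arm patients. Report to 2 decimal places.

risk, statin-arm patients = 379/2123 = 0.1785
risk, placebo-arm patients = 804/3815 = 0.2107
RR = 0.1785 / 0.2107 = 0.85

RR ≈ 0.85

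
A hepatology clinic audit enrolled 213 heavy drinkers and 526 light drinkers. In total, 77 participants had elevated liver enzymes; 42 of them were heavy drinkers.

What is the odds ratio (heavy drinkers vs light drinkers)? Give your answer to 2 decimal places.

heavy drinkers without the outcome: 213 − 42 = 171
light drinkers with the outcome: 77 − 42 = 35
light drinkers without the outcome: 526 − 35 = 491
OR = (42 × 491) / (171 × 35) = 20622/5985 ≈ 3.45

3.45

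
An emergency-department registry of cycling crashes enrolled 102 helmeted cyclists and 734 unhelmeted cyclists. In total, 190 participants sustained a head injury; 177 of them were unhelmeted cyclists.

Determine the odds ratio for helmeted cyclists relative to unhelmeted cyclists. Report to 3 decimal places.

OR ≈ 0.460

helmeted cyclists with the outcome: 190 − 177 = 13
helmeted cyclists without the outcome: 102 − 13 = 89
unhelmeted cyclists without the outcome: 734 − 177 = 557
odds, helmeted cyclists = 13/89 = 0.1461
odds, unhelmeted cyclists = 177/557 = 0.3178
OR = 0.1461 / 0.3178 = 0.460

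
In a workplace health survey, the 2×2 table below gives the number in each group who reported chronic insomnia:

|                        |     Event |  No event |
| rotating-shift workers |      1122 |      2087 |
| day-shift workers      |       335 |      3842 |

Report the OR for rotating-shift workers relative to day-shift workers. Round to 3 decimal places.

OR = (1122 × 3842) / (2087 × 335) = 4310724/699145 ≈ 6.166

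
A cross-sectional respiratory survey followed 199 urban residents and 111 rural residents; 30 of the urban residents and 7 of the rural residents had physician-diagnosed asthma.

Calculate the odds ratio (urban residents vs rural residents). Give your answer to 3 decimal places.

OR = (30 × 104) / (169 × 7) = 3120/1183 ≈ 2.637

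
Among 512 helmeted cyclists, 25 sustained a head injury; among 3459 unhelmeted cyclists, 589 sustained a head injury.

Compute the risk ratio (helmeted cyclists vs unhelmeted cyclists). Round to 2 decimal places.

risk, helmeted cyclists = 25/512 = 0.04883
risk, unhelmeted cyclists = 589/3459 = 0.17028
RR = 0.04883 / 0.17028 = 0.29

0.29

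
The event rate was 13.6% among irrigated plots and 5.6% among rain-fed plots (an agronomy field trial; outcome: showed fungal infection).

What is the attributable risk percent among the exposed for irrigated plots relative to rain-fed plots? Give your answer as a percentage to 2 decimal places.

AR% = (0.1360 − 0.0560) / 0.1360 = 0.5882 → 58.82%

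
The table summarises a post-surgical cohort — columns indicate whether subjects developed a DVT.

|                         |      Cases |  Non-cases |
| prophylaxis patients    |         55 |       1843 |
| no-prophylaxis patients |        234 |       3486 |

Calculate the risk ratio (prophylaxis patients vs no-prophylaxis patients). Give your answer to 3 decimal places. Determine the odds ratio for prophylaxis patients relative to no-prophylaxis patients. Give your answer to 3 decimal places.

risk, prophylaxis patients = 55/1898 = 0.02898
risk, no-prophylaxis patients = 234/3720 = 0.06290
RR = 0.02898 / 0.06290 = 0.461
odds, prophylaxis patients = 55/1843 = 0.02984
odds, no-prophylaxis patients = 234/3486 = 0.06713
OR = 0.02984 / 0.06713 = 0.445

RR = 0.461; OR = 0.445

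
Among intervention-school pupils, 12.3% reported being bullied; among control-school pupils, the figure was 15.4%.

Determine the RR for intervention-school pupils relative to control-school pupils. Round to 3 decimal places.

RR = 0.1230 / 0.1540 = 0.799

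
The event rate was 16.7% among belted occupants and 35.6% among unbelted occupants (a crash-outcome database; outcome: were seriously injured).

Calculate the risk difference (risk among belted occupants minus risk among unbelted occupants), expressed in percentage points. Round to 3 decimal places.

RD = -18.900

risk difference = 0.1670 − 0.3560 = -0.1890 → -18.900 percentage points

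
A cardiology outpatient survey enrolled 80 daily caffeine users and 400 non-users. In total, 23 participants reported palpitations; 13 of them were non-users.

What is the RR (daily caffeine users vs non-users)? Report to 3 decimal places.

daily caffeine users with the outcome: 23 − 13 = 10
daily caffeine users without the outcome: 80 − 10 = 70
non-users without the outcome: 400 − 13 = 387
risk, daily caffeine users = 10/80 = 0.12500
risk, non-users = 13/400 = 0.03250
RR = 0.12500 / 0.03250 = 3.846

RR: 3.846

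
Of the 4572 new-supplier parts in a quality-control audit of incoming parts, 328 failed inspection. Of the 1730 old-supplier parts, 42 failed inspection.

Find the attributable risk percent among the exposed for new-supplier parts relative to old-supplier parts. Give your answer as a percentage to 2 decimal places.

AR% ≈ 66.16%

risk, new-supplier parts = 328/4572 = 0.07174
risk, old-supplier parts = 42/1730 = 0.02428
AR% = (0.07174 − 0.02428) / 0.07174 = 0.6616 → 66.16%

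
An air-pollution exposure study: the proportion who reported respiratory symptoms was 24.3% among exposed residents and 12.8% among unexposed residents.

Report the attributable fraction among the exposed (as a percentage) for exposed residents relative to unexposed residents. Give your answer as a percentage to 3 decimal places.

AR% = (0.2430 − 0.1280) / 0.2430 = 0.4733 → 47.325%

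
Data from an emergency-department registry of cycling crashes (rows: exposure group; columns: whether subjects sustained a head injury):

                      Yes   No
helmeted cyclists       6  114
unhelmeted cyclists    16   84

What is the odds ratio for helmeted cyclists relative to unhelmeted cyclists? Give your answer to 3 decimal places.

OR = 0.276

odds, helmeted cyclists = 6/114 = 0.0526
odds, unhelmeted cyclists = 16/84 = 0.1905
OR = 0.0526 / 0.1905 = 0.276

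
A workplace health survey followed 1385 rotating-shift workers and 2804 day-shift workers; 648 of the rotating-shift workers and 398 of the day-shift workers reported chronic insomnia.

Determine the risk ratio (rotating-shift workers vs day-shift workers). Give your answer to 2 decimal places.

RR ≈ 3.30

risk, rotating-shift workers = 648/1385 = 0.4679
risk, day-shift workers = 398/2804 = 0.1419
RR = 0.4679 / 0.1419 = 3.30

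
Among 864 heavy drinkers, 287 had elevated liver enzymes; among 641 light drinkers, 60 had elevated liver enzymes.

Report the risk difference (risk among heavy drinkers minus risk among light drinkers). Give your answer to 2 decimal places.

RD ≈ 0.24

risk, heavy drinkers = 287/864 = 0.3322
risk, light drinkers = 60/641 = 0.0936
risk difference = 0.3322 − 0.0936 = 0.24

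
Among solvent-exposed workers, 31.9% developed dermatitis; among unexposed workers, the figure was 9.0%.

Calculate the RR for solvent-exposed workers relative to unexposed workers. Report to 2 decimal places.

RR = 0.3190 / 0.0900 = 3.54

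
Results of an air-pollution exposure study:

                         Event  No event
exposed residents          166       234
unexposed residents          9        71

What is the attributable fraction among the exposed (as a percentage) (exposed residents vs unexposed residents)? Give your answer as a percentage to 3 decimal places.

risk, exposed residents = 166/400 = 0.4150
risk, unexposed residents = 9/80 = 0.1125
AR% = (0.4150 − 0.1125) / 0.4150 = 0.7289 → 72.892%

72.892%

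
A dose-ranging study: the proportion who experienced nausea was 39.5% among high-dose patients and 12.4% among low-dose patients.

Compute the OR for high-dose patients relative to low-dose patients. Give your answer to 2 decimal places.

4.61

odds, high-dose patients = 0.3950/0.6050 = 0.6529
odds, low-dose patients = 0.1240/0.8760 = 0.1416
OR = 0.6529 / 0.1416 = 4.61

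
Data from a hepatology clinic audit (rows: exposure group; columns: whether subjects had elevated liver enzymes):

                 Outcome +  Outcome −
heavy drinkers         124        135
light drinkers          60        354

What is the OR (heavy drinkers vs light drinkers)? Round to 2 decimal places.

OR = (124 × 354) / (135 × 60) = 43896/8100 ≈ 5.42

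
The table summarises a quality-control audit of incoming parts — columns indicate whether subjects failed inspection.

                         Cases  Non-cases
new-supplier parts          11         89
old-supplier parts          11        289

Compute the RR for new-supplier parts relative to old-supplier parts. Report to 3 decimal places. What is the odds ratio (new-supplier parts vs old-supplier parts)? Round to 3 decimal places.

risk, new-supplier parts = 11/100 = 0.11000
risk, old-supplier parts = 11/300 = 0.03667
RR = 0.11000 / 0.03667 = 3.000
OR = (11 × 289) / (89 × 11) = 3179/979 ≈ 3.247

RR = 3.000; OR = 3.247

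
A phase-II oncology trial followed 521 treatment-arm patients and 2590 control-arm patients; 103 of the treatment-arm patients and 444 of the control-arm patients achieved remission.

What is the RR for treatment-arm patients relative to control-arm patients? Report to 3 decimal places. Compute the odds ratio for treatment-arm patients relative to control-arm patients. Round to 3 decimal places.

risk, treatment-arm patients = 103/521 = 0.1977
risk, control-arm patients = 444/2590 = 0.1714
RR = 0.1977 / 0.1714 = 1.153
odds, treatment-arm patients = 103/418 = 0.2464
odds, control-arm patients = 444/2146 = 0.2069
OR = 0.2464 / 0.2069 = 1.191

RR = 1.153; OR = 1.191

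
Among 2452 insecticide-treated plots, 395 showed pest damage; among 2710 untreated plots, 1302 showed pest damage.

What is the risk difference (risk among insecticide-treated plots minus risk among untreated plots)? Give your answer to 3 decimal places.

RD: -0.319

risk, insecticide-treated plots = 395/2452 = 0.1611
risk, untreated plots = 1302/2710 = 0.4804
risk difference = 0.1611 − 0.4804 = -0.319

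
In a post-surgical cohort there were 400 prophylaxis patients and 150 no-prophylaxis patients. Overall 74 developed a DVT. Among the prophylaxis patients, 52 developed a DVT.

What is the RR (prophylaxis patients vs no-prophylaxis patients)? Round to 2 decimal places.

RR: 0.89

prophylaxis patients without the outcome: 400 − 52 = 348
no-prophylaxis patients with the outcome: 74 − 52 = 22
no-prophylaxis patients without the outcome: 150 − 22 = 128
risk, prophylaxis patients = 52/400 = 0.1300
risk, no-prophylaxis patients = 22/150 = 0.1467
RR = 0.1300 / 0.1467 = 0.89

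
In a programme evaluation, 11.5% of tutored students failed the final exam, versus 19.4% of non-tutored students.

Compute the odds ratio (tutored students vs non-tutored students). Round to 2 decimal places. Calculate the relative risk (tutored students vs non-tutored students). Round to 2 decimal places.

OR = 0.54; RR = 0.59

odds, tutored students = 0.1150/0.8850 = 0.1299
odds, non-tutored students = 0.1940/0.8060 = 0.2407
OR = 0.1299 / 0.2407 = 0.54
RR = 0.1150 / 0.1940 = 0.59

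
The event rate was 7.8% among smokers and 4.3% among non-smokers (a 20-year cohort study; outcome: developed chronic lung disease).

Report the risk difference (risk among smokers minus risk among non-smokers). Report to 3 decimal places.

risk difference = 0.07800 − 0.04300 = 0.035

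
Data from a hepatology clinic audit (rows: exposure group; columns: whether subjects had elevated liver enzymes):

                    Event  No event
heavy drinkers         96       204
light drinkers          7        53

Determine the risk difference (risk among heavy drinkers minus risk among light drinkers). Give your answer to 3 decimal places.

risk, heavy drinkers = 96/300 = 0.3200
risk, light drinkers = 7/60 = 0.1167
risk difference = 0.3200 − 0.1167 = 0.203

RD ≈ 0.203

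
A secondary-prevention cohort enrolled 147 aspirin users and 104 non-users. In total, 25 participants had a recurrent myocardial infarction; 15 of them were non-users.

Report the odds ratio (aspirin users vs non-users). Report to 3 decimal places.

aspirin users with the outcome: 25 − 15 = 10
aspirin users without the outcome: 147 − 10 = 137
non-users without the outcome: 104 − 15 = 89
OR = (10 × 89) / (137 × 15) = 890/2055 ≈ 0.433

OR = 0.433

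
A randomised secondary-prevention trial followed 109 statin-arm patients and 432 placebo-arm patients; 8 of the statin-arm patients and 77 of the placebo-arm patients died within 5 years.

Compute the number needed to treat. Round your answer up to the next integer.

10

risk, statin-arm patients = 8/109 = 0.073394
risk, placebo-arm patients = 77/432 = 0.178241
absolute risk difference = 0.104846
1 / 0.104846 = 9.538 → round up → 10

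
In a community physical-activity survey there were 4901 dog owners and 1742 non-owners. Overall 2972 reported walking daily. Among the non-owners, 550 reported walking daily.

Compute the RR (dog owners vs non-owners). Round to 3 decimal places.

1.565

dog owners with the outcome: 2972 − 550 = 2422
dog owners without the outcome: 4901 − 2422 = 2479
non-owners without the outcome: 1742 − 550 = 1192
risk, dog owners = 2422/4901 = 0.4942
risk, non-owners = 550/1742 = 0.3157
RR = 0.4942 / 0.3157 = 1.565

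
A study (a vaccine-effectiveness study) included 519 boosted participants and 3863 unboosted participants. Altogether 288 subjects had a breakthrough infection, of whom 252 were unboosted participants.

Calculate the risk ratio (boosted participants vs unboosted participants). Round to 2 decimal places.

1.06

boosted participants with the outcome: 288 − 252 = 36
boosted participants without the outcome: 519 − 36 = 483
unboosted participants without the outcome: 3863 − 252 = 3611
risk, boosted participants = 36/519 = 0.0694
risk, unboosted participants = 252/3863 = 0.0652
RR = 0.0694 / 0.0652 = 1.06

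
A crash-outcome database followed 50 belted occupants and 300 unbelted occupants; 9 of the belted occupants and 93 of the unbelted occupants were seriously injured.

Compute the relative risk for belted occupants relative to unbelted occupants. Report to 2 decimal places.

RR ≈ 0.58

risk, belted occupants = 9/50 = 0.1800
risk, unbelted occupants = 93/300 = 0.3100
RR = 0.1800 / 0.3100 = 0.58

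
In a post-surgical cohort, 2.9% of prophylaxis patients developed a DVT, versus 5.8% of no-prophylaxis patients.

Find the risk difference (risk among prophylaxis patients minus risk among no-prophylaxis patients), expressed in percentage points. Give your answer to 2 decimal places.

risk difference = 0.02900 − 0.05800 = -0.02900 → -2.90 percentage points

-2.90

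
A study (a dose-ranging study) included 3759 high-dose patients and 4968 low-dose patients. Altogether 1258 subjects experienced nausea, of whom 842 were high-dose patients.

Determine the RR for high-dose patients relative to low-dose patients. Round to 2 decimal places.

2.68

high-dose patients without the outcome: 3759 − 842 = 2917
low-dose patients with the outcome: 1258 − 842 = 416
low-dose patients without the outcome: 4968 − 416 = 4552
risk, high-dose patients = 842/3759 = 0.2240
risk, low-dose patients = 416/4968 = 0.0837
RR = 0.2240 / 0.0837 = 2.68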